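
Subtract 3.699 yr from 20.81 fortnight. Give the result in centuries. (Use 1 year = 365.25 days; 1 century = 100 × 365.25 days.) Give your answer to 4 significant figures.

20.81 fortnight = 0.00797645 century and 3.699 yr = 0.0369900 century.
0.00797645 − 0.0369900 ≈ -0.02901 century.

-0.02901 centuries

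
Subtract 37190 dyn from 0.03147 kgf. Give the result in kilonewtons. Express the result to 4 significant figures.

-6.328 × 10^-5 kilonewtons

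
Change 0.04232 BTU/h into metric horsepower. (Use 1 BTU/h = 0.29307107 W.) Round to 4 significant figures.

1.686e-5 metric horsepower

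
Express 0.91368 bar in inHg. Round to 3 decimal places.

26.981 inHg

1 bar = 29.5300 inches of mercury.
So 0.91368 × 29.5300 ≈ 26.981 inHg.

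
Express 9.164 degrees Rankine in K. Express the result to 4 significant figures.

5.091 K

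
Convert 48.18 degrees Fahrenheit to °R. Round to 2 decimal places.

507.85 °R

°R = °F + 459.67.
Applying the formula gives 507.85 °R.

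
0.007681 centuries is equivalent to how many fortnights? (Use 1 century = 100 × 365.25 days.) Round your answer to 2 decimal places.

20.04 fortnights

1 century = 2608.93 fortnight.
So 0.007681 × 2608.93 ≈ 20.04 fortnight.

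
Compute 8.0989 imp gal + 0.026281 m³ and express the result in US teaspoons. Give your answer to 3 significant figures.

12800 US tsp

8.0989 imp gal = 7469.85 US tsp and 0.026281 m³ = 5332.00 US tsp.
7469.85 + 5332.00 ≈ 12800 US tsp.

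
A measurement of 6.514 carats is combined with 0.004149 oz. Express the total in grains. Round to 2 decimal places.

6.514 ct = 20.1053 gr and 0.004149 oz = 1.81519 gr.
20.1053 + 1.81519 ≈ 21.92 gr.

21.92 gr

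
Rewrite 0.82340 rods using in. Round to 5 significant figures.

1 rod = 198.000 inches.
Thus 0.82340 × 198.000 ≈ 163.03 in.

163.03 inches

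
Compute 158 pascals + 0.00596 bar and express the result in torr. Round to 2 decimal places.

158 Pa = 1.18510 torr and 0.00596 bar = 4.47037 torr.
1.18510 + 4.47037 ≈ 5.66 torr.

5.66 torr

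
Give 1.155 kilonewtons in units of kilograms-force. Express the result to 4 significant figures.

117.8 kgf

1 kN = 101.972 kgf.
Then 1.155 × 101.972 ≈ 117.8 kgf.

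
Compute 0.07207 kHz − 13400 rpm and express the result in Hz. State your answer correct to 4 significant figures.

0.07207 kHz = 72.0700 Hz and 13400 rpm = 223.333 Hz.
72.0700 − 223.333 ≈ -151.3 Hz.

-151.3 hertz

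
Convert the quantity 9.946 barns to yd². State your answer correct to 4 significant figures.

1 barn = 1.19599e-28 yd².
9.946 × 1.19599e-28 ≈ 1.190e-27 yd².

1.190e-27 square yards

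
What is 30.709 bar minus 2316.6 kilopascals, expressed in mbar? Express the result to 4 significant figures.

7543 mbar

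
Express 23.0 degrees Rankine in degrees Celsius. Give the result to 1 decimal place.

°R = (°C + 273.15) × 9/5.
Applying the formula gives -260.4 °C.

-260.4 degrees Celsius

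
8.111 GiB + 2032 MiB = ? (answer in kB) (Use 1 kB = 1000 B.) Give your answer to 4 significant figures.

8.111 GiB = 8.70912 × 10^6 kB and 2032 MiB = 2.13071 × 10^6 kB.
8.70912 × 10^6 + 2.13071 × 10^6 ≈ 1.084 × 10^7 kB.

1.084 × 10^7 kB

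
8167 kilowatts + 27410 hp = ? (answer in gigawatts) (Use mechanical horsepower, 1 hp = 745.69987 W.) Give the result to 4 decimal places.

8167 kW = 0.00816700 GW and 27410 hp = 0.0204396 GW.
0.00816700 + 0.0204396 ≈ 0.0286 GW.

0.0286 GW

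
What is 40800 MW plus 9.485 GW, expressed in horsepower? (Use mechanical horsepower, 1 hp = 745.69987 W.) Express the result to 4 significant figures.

6.743e+7 hp

40800 MW = 5.47137e+7 hp and 9.485 GW = 1.27196e+7 hp.
5.47137e+7 + 1.27196e+7 ≈ 6.743e+7 hp.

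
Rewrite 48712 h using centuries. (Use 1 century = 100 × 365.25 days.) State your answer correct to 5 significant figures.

1 h = 1.14077e-6 century.
So 48712 × 1.14077e-6 ≈ 0.055569 century.

0.055569 centuries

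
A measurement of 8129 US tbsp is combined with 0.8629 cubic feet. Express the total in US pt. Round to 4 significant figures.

8129 US tbsp = 254.031 US pt and 0.8629 ft³ = 51.6395 US pt.
254.031 + 51.6395 ≈ 305.7 US pt.

305.7 US pt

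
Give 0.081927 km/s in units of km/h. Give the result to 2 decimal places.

294.94 kilometers per hour

1 km/s = 3600.00 kilometers per hour.
Thus 0.081927 × 3600.00 ≈ 294.94 km/h.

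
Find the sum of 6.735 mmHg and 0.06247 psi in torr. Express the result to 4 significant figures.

9.966 torr

6.735 mmHg = 6.73500 torr and 0.06247 psi = 3.23063 torr.
6.73500 + 3.23063 ≈ 9.966 torr.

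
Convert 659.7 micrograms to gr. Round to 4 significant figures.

1 μg = 1.54324e-5 grains.
Then 659.7 × 1.54324e-5 ≈ 0.01018 gr.

0.01018 gr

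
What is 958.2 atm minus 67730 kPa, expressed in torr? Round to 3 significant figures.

220000 torr

958.2 atm = 728232 torr and 67730 kPa = 508017 torr.
728232 − 508017 ≈ 220000 torr.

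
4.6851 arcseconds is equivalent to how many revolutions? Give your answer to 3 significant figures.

1 arcsec = 7.71605e-7 rev.
4.6851 × 7.71605e-7 ≈ 3.62e-6 rev.

3.62e-6 revolutions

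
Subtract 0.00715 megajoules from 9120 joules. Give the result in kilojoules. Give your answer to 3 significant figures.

9120 J = 9.12000 kJ and 0.00715 MJ = 7.15000 kJ.
9.12000 − 7.15000 ≈ 1.97 kJ.

1.97 kJ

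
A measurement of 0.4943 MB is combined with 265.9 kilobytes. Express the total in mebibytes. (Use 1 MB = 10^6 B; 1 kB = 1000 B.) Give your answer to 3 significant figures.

0.4943 MB = 0.471401 MiB and 265.9 kB = 0.253582 MiB.
0.471401 + 0.253582 ≈ 0.725 MiB.

0.725 mebibytes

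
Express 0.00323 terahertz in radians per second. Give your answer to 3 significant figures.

1 THz = 6.28319e+12 rad/s.
Thus 0.00323 × 6.28319e+12 ≈ 2.03e+10 rad/s.

2.03e+10 rad/s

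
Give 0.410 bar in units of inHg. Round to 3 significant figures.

12.1 inHg

1 bar = 29.5300 inHg.
0.410 × 29.5300 ≈ 12.1 inHg.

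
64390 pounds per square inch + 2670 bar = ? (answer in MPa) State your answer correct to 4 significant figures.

711.0 megapascals

64390 psi = 443.953 MPa and 2670 bar = 267.000 MPa.
443.953 + 267.000 ≈ 711.0 MPa.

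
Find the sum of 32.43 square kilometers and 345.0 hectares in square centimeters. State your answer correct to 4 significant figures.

32.43 km² = 3.24300e+11 cm² and 345.0 ha = 3.45000e+10 cm².
3.24300e+11 + 3.45000e+10 ≈ 3.588e+11 cm².

3.588e+11 square centimeters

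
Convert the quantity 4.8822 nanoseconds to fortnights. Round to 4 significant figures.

4.036 × 10^-15 fortnight

1 nanosecond = 8.26720 × 10^-16 fortnight.
Thus 4.8822 × 8.26720 × 10^-16 ≈ 4.036 × 10^-15 fortnight.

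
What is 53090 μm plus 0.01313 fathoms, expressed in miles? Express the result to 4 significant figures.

53090 μm = 3.29886 × 10^-5 mi and 0.01313 fathom = 1.49205 × 10^-5 mi.
3.29886 × 10^-5 + 1.49205 × 10^-5 ≈ 4.791 × 10^-5 mi.

4.791 × 10^-5 miles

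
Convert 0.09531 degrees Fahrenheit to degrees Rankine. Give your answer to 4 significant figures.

459.8 °R

°R = °F + 459.67.
Applying the formula gives 459.8 °R.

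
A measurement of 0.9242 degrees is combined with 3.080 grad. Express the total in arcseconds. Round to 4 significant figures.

13310 arcsec

0.9242 ° = 3327.12 arcsec and 3.080 grad = 9979.20 arcsec.
3327.12 + 9979.20 ≈ 13310 arcsec.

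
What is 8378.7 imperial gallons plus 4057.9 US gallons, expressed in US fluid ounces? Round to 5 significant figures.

1.8074e+6 US fl oz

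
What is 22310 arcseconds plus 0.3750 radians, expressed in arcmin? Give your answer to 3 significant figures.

22310 arcsec = 371.833 arcmin and 0.3750 rad = 1289.16 arcmin.
371.833 + 1289.16 ≈ 1660 arcmin.

1660 arcmin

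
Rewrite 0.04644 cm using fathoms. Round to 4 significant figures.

1 centimeter = 0.00546807 fathom.
So 0.04644 × 0.00546807 ≈ 0.0002539 fathom.

0.0002539 fathom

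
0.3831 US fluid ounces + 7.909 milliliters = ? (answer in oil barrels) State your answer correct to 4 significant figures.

0.0001210 bbl

0.3831 US fl oz = 7.12612e-5 bbl and 7.909 mL = 4.97461e-5 bbl.
7.12612e-5 + 4.97461e-5 ≈ 0.0001210 bbl.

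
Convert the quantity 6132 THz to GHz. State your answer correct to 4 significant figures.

1 THz = 1000.00 GHz.
Then 6132 × 1000.00 ≈ 6.132 × 10^6 GHz.

6.132 × 10^6 GHz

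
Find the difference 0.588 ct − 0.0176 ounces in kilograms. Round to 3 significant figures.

0.588 ct = 0.000117600 kg and 0.0176 oz = 0.000498952 kg.
0.000117600 − 0.000498952 ≈ -0.000381 kg.

-0.000381 kg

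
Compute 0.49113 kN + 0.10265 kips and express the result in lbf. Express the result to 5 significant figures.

213.06 lbf

0.49113 kN = 110.410 lbf and 0.10265 kip = 102.650 lbf.
110.410 + 102.650 ≈ 213.06 lbf.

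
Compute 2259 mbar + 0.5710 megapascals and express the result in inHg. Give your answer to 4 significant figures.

2259 mbar = 66.7082 inHg and 0.5710 MPa = 168.616 inHg.
66.7082 + 168.616 ≈ 235.3 inHg.

235.3 inHg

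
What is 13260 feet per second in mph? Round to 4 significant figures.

9041 mph

1 foot per second = 0.681818 mph.
So 13260 × 0.681818 ≈ 9041 mph.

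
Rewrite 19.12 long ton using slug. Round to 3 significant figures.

1330 slug

1 long ton = 69.6213 slugs.
So 19.12 × 69.6213 ≈ 1330 slug.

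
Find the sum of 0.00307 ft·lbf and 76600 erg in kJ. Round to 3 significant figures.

1.18 × 10^-5 kilojoules

0.00307 ft·lbf = 4.16236 × 10^-6 kJ and 76600 erg = 7.66000 × 10^-6 kJ.
4.16236 × 10^-6 + 7.66000 × 10^-6 ≈ 1.18 × 10^-5 kJ.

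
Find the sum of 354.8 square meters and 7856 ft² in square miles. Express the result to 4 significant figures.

354.8 m² = 0.000136989 mi² and 7856 ft² = 0.000281795 mi².
0.000136989 + 0.000281795 ≈ 0.0004188 mi².

0.0004188 mi²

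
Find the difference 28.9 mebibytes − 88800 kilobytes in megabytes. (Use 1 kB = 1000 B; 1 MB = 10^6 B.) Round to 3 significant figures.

28.9 MiB = 30.3038 MB and 88800 kB = 88.8000 MB.
30.3038 − 88.8000 ≈ -58.5 MB.

-58.5 MB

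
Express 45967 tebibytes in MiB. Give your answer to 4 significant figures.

4.820 × 10^10 MiB

1 TiB = 1.04858 × 10^6 MiB.
Thus 45967 × 1.04858 × 10^6 ≈ 4.820 × 10^10 MiB.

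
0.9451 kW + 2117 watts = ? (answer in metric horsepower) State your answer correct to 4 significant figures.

4.163 PS

0.9451 kW = 1.28498 PS and 2117 W = 2.87832 PS.
1.28498 + 2.87832 ≈ 4.163 PS.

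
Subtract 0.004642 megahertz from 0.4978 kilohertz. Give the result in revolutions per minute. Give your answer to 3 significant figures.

0.4978 kHz = 29868.0 rpm and 0.004642 MHz = 278520 rpm.
29868.0 − 278520 ≈ -249000 rpm.

-249000 rpm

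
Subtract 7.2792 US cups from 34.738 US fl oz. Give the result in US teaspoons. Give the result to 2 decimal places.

34.738 US fl oz = 208.428 US tsp and 7.2792 US cup = 349.402 US tsp.
208.428 − 349.402 ≈ -140.97 US tsp.

-140.97 US tsp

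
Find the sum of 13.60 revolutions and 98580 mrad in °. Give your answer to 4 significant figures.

10540 degrees

13.60 rev = 4896.00 ° and 98580 mrad = 5648.22 °.
4896.00 + 5648.22 ≈ 10540 °.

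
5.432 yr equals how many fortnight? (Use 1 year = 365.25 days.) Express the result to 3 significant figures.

142 fortnights

1 yr = 26.0893 fortnight.
5.432 × 26.0893 ≈ 142 fortnight.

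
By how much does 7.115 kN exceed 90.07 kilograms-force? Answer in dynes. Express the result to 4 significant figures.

6.232e+8 dyn

7.115 kN = 7.11500e+8 dyn and 90.07 kgf = 8.83285e+7 dyn.
7.11500e+8 − 8.83285e+7 ≈ 6.232e+8 dyn.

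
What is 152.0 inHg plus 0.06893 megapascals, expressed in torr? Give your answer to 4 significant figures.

4378 torr

152.0 inHg = 3860.80 torr and 0.06893 MPa = 517.018 torr.
3860.80 + 517.018 ≈ 4378 torr.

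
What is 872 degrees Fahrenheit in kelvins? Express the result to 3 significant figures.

K = (°F + 459.67) × 5/9.
Applying the formula gives 740 K.

740 kelvins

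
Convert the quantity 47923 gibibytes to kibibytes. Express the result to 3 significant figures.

1 GiB = 1.04858 × 10^6 kibibytes.
So 47923 × 1.04858 × 10^6 ≈ 5.03 × 10^10 KiB.

5.03 × 10^10 KiB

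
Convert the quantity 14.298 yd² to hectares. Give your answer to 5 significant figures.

0.0011955 ha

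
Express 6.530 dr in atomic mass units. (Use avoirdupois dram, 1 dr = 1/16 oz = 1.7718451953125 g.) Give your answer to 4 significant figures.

1 dr = 1.06703e+24 u.
Thus 6.530 × 1.06703e+24 ≈ 6.968e+24 u.

6.968e+24 u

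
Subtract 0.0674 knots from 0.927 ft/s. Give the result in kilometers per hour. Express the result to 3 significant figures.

0.892 km/h

0.927 ft/s = 1.01718 km/h and 0.0674 kn = 0.124825 km/h.
1.01718 − 0.124825 ≈ 0.892 km/h.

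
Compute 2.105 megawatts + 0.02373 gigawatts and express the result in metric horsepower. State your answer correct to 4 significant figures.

35130 metric horsepower

2.105 MW = 2862.00 PS and 0.02373 GW = 32263.8 PS.
2862.00 + 32263.8 ≈ 35130 PS.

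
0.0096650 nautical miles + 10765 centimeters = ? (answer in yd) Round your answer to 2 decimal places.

137.30 yards

0.0096650 nmi = 19.5752 yd and 10765 cm = 117.727 yd.
19.5752 + 117.727 ≈ 137.30 yd.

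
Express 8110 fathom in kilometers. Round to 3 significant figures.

14.8 kilometers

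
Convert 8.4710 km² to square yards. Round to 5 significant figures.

1 km² = 1.19599e+6 square yards.
Thus 8.4710 × 1.19599e+6 ≈ 1.0131e+7 yd².

1.0131e+7 yd²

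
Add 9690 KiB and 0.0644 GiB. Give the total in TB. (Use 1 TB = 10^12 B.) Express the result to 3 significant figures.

7.91e-5 terabytes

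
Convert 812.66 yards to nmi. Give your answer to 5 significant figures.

1 yd = 0.000493737 nautical miles.
812.66 × 0.000493737 ≈ 0.40124 nmi.

0.40124 nautical miles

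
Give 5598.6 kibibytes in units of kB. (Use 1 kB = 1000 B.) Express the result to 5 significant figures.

5733.0 kB

1 kibibyte = 1.02400 kB.
5598.6 × 1.02400 ≈ 5733.0 kB.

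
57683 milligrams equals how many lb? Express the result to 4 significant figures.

0.1272 lb

1 mg = 2.20462e-6 lb.
So 57683 × 2.20462e-6 ≈ 0.1272 lb.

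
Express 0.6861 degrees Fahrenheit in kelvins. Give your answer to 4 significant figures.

255.8 K

K = (°F + 459.67) × 5/9.
Applying the formula gives 255.8 K.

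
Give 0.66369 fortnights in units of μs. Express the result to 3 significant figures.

8.03e+11 μs

1 fortnight = 1.20960e+12 μs.
0.66369 × 1.20960e+12 ≈ 8.03e+11 μs.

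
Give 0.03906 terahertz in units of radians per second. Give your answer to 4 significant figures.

1 terahertz = 6.28319 × 10^12 rad/s.
0.03906 × 6.28319 × 10^12 ≈ 2.454 × 10^11 rad/s.

2.454 × 10^11 radians per second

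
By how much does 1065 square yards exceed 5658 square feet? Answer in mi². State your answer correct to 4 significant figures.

1065 yd² = 0.000343815 mi² and 5658 ft² = 0.000202953 mi².
0.000343815 − 0.000202953 ≈ 0.0001409 mi².

0.0001409 square miles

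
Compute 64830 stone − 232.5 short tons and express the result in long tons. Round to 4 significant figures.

64830 st = 405.1875 long ton and 232.5 short ton = 207.5893 long ton.
405.1875 − 207.5893 ≈ 197.6 long ton.

197.6 long tons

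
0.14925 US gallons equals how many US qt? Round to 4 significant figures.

0.5970 US quarts

1 US gallon = 4.00000 US quarts.
So 0.14925 × 4.00000 ≈ 0.5970 US qt.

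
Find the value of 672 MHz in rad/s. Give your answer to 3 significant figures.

1 megahertz = 6.28319 × 10^6 rad/s.
672 × 6.28319 × 10^6 ≈ 4.22 × 10^9 rad/s.

4.22 × 10^9 rad/s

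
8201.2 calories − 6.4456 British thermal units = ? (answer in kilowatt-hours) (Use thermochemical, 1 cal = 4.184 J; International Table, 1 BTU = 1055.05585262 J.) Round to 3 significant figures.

0.00764 kilowatt-hours

8201.2 cal = 0.00953162 kWh and 6.4456 BTU = 0.00188902 kWh.
0.00953162 − 0.00188902 ≈ 0.00764 kWh.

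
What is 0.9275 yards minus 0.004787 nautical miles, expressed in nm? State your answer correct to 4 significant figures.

0.9275 yd = 8.48106e+8 nm and 0.004787 nmi = 8.86552e+9 nm.
8.48106e+8 − 8.86552e+9 ≈ -8.017e+9 nm.

-8.017e+9 nm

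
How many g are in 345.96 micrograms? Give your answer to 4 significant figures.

0.0003460 g

1 μg = 1.00000e-6 g.
Thus 345.96 × 1.00000e-6 ≈ 0.0003460 g.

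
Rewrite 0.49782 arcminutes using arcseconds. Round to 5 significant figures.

1 arcminute = 60.0000 arcsec.
So 0.49782 × 60.0000 ≈ 29.869 arcsec.

29.869 arcsec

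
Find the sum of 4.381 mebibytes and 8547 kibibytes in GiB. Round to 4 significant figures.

4.381 MiB = 0.00427832 GiB and 8547 KiB = 0.00815105 GiB.
0.00427832 + 0.00815105 ≈ 0.01243 GiB.

0.01243 gibibytes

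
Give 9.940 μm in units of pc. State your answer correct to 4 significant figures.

1 micrometer = 3.24078e-23 parsecs.
So 9.940 × 3.24078e-23 ≈ 3.221e-22 pc.

3.221e-22 pc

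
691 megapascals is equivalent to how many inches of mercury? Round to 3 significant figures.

1 megapascal = 295.300 inHg.
691 × 295.300 ≈ 204000 inHg.

204000 inHg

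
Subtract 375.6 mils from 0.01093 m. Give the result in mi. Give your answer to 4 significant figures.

0.01093 m = 6.79159e-6 mi and 375.6 mil = 5.92803e-6 mi.
6.79159e-6 − 5.92803e-6 ≈ 8.636e-7 mi.

8.636e-7 miles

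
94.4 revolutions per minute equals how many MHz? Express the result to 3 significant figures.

1 revolution per minute = 1.66667e-8 megahertz.
So 94.4 × 1.66667e-8 ≈ 1.57e-6 MHz.

1.57e-6 MHz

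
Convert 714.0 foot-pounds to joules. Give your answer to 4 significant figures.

968.1 J

1 ft·lbf = 1.35582 J.
Thus 714.0 × 1.35582 ≈ 968.1 J.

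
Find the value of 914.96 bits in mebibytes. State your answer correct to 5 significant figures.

1 bit = 1.19209e-7 MiB.
Then 914.96 × 1.19209e-7 ≈ 0.00010907 MiB.

0.00010907 MiB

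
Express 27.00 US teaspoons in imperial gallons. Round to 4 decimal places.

0.0293 imp gal

1 US tsp = 0.00108421 imp gal.
So 27.00 × 0.00108421 ≈ 0.0293 imp gal.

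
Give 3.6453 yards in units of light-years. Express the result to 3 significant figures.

1 yard = 9.66522 × 10^-17 ly.
Then 3.6453 × 9.66522 × 10^-17 ≈ 3.52 × 10^-16 ly.

3.52 × 10^-16 light-years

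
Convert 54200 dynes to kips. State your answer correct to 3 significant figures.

0.000122 kip

1 dyne = 2.24809 × 10^-9 kip.
54200 × 2.24809 × 10^-9 ≈ 0.000122 kip.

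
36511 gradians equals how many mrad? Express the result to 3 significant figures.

574000 milliradians

1 gradian = 15.7080 mrad.
Thus 36511 × 15.7080 ≈ 574000 mrad.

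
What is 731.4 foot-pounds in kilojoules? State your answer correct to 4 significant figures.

1 ft·lbf = 0.00135582 kilojoules.
Then 731.4 × 0.00135582 ≈ 0.9916 kJ.

0.9916 kJ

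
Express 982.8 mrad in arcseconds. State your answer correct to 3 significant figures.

1 mrad = 206.265 arcseconds.
982.8 × 206.265 ≈ 203000 arcsec.

203000 arcsec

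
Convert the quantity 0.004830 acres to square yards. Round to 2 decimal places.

23.38 yd²

1 acre = 4840.00 yd².
Then 0.004830 × 4840.00 ≈ 23.38 yd².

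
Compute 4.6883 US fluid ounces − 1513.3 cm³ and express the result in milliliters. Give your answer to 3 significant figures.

4.6883 US fl oz = 138.650 mL and 1513.3 cm³ = 1513.30 mL.
138.650 − 1513.30 ≈ -1370 mL.

-1370 milliliters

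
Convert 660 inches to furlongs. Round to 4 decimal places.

0.0833 furlongs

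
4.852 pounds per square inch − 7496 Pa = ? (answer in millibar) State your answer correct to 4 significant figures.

4.852 psi = 334.534 mbar and 7496 Pa = 74.9600 mbar.
334.534 − 74.9600 ≈ 259.6 mbar.

259.6 mbar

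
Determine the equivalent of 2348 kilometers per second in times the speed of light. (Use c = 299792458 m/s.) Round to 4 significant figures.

1 km/s = 3.33564 × 10^-6 c.
Then 2348 × 3.33564 × 10^-6 ≈ 0.007832 c.

0.007832 times the speed of light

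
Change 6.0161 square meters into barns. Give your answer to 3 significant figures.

6.02e+28 barn

1 square meter = 1.00000e+28 barn.
6.0161 × 1.00000e+28 ≈ 6.02e+28 barn.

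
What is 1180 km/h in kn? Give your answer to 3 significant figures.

637 kn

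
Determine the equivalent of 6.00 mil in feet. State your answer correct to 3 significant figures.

0.000500 ft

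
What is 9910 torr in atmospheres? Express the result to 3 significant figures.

13.0 atm

1 torr = 0.00131579 atmospheres.
9910 × 0.00131579 ≈ 13.0 atm.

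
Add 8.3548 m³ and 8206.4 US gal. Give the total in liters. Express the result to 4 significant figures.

8.3548 m³ = 8354.80 L and 8206.4 US gal = 31064.6 L.
8354.80 + 31064.6 ≈ 39420 L.

39420 liters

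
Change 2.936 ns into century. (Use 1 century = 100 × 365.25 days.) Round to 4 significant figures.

1 ns = 3.16881e-19 century.
Thus 2.936 × 3.16881e-19 ≈ 9.304e-19 century.

9.304e-19 century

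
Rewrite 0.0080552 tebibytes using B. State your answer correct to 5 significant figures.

8.8568e+9 B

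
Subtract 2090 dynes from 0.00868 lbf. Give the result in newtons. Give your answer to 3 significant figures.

0.0177 N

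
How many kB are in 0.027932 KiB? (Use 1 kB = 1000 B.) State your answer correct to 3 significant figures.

1 kibibyte = 1.02400 kB.
Thus 0.027932 × 1.02400 ≈ 0.0286 kB.

0.0286 kB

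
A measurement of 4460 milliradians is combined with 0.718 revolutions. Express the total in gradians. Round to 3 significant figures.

571 gradians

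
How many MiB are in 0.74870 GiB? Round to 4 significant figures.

766.7 mebibytes

1 GiB = 1024.00 MiB.
Then 0.74870 × 1024.00 ≈ 766.7 MiB.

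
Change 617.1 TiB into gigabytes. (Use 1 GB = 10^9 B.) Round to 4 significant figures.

678500 GB

1 tebibyte = 1099.51 gigabytes.
617.1 × 1099.51 ≈ 678500 GB.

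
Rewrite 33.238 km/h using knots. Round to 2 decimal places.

1 kilometer per hour = 0.539957 kn.
So 33.238 × 0.539957 ≈ 17.95 kn.

17.95 kn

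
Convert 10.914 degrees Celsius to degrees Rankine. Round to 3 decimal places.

511.315 degrees Rankine

°R = (°C + 273.15) × 9/5.
Applying the formula gives 511.315 °R.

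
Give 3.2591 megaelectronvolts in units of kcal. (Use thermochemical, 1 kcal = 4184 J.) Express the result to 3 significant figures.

1.25e-16 kcal

1 megaelectronvolt = 3.82929e-17 kilocalories.
3.2591 × 3.82929e-17 ≈ 1.25e-16 kcal.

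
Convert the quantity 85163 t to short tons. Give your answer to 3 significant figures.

1 t = 1.10231 short tons.
Thus 85163 × 1.10231 ≈ 93900 short ton.

93900 short tons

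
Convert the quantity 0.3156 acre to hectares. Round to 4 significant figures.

1 acre = 0.404686 ha.
So 0.3156 × 0.404686 ≈ 0.1277 ha.

0.1277 hectares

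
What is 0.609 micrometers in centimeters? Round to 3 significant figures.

6.09 × 10^-5 cm

1 micrometer = 0.000100000 centimeters.
Thus 0.609 × 0.000100000 ≈ 6.09 × 10^-5 cm.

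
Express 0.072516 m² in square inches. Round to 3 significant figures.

112 in²

1 m² = 1550.00 in².
Then 0.072516 × 1550.00 ≈ 112 in².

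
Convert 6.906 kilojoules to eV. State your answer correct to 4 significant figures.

4.310e+22 eV

1 kilojoule = 6.24151e+21 electronvolts.
Then 6.906 × 6.24151e+21 ≈ 4.310e+22 eV.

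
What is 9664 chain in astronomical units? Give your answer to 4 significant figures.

1.300 × 10^-6 astronomical units

1 chain = 1.34473 × 10^-10 astronomical units.
9664 × 1.34473 × 10^-10 ≈ 1.300 × 10^-6 au.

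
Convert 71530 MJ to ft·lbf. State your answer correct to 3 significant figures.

5.28e+10 ft·lbf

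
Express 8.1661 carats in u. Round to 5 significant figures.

9.8355e+23 atomic mass units

1 carat = 1.20443e+23 u.
So 8.1661 × 1.20443e+23 ≈ 9.8355e+23 u.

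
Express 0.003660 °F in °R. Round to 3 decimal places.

°R = °F + 459.67.
Applying the formula gives 459.674 °R.

459.674 degrees Rankine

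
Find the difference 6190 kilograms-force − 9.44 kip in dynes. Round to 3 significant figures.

1.87e+9 dyn

6190 kgf = 6.07032e+9 dyn and 9.44 kip = 4.19912e+9 dyn.
6.07032e+9 − 4.19912e+9 ≈ 1.87e+9 dyn.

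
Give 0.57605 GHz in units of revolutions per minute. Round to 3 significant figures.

1 gigahertz = 6.00000 × 10^10 revolutions per minute.
Then 0.57605 × 6.00000 × 10^10 ≈ 3.46 × 10^10 rpm.

3.46 × 10^10 revolutions per minute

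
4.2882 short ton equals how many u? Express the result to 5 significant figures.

2.3427 × 10^30 u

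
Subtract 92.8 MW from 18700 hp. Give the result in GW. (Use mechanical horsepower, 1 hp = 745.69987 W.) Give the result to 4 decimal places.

-0.0789 GW

18700 hp = 0.0139446 GW and 92.8 MW = 0.0928000 GW.
0.0139446 − 0.0928000 ≈ -0.0789 GW.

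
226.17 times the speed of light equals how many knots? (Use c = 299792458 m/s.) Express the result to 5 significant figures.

1.3180e+11 knots

1 speed of light = 5.82750e+8 knots.
So 226.17 × 5.82750e+8 ≈ 1.3180e+11 kn.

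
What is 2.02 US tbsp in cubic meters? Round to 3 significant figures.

1 US tbsp = 1.47868 × 10^-5 cubic meters.
Then 2.02 × 1.47868 × 10^-5 ≈ 2.99 × 10^-5 m³.

2.99 × 10^-5 cubic meters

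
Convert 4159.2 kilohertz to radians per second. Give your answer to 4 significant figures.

1 kHz = 6283.19 radians per second.
4159.2 × 6283.19 ≈ 2.613e+7 rad/s.

2.613e+7 radians per second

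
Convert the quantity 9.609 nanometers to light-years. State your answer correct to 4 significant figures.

1.016 × 10^-24 light-years

1 nm = 1.05700 × 10^-25 ly.
So 9.609 × 1.05700 × 10^-25 ≈ 1.016 × 10^-24 ly.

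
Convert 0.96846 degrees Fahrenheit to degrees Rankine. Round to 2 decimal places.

460.64 degrees Rankine

°R = °F + 459.67.
Applying the formula gives 460.64 °R.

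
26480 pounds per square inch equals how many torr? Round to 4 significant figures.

1.369 × 10^6 torr

1 pound per square inch = 51.7149 torr.
Then 26480 × 51.7149 ≈ 1.369 × 10^6 torr.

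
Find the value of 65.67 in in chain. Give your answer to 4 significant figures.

0.08292 chain

1 in = 0.00126263 chain.
Then 65.67 × 0.00126263 ≈ 0.08292 chain.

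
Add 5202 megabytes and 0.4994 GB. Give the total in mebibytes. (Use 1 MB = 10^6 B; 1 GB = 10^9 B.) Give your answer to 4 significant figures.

5202 MB = 4961.01 MiB and 0.4994 GB = 476.265 MiB.
4961.01 + 476.265 ≈ 5437 MiB.

5437 MiB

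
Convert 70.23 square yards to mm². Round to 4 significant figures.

1 square yard = 836127 mm².
So 70.23 × 836127 ≈ 5.872 × 10^7 mm².

5.872 × 10^7 square millimeters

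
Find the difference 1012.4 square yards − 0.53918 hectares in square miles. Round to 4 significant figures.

1012.4 yd² = 0.000326834 mi² and 0.53918 ha = 0.00208179 mi².
0.000326834 − 0.00208179 ≈ -0.001755 mi².

-0.001755 mi²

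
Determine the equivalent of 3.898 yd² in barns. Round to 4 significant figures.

1 yd² = 8.36127 × 10^27 barn.
3.898 × 8.36127 × 10^27 ≈ 3.259 × 10^28 barn.

3.259 × 10^28 barn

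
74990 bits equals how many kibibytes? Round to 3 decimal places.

1 bit = 0.000122070 KiB.
Thus 74990 × 0.000122070 ≈ 9.154 KiB.

9.154 KiB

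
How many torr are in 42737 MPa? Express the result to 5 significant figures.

1 megapascal = 7500.62 torr.
Thus 42737 × 7500.62 ≈ 3.2055 × 10^8 torr.

3.2055 × 10^8 torr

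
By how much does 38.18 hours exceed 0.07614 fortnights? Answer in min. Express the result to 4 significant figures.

38.18 h = 2290.80 min and 0.07614 fortnight = 1534.98 min.
2290.80 − 1534.98 ≈ 755.8 min.

755.8 minutes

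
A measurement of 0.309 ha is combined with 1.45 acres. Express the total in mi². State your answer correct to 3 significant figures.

0.00346 square miles

0.309 ha = 0.001193056 mi² and 1.45 acre = 0.002265625 mi².
0.001193056 + 0.002265625 ≈ 0.00346 mi².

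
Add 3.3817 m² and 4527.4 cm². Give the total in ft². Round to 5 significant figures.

41.274 ft²

3.3817 m² = 36.4003 ft² and 4527.4 cm² = 4.87325 ft².
36.4003 + 4.87325 ≈ 41.274 ft².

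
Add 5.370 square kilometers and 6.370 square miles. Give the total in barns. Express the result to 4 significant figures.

5.370 km² = 5.37000e+34 barn and 6.370 mi² = 1.64982e+35 barn.
5.37000e+34 + 1.64982e+35 ≈ 2.187e+35 barn.

2.187e+35 barns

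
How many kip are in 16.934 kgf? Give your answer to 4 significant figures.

1 kilogram-force = 0.00220462 kip.
Then 16.934 × 0.00220462 ≈ 0.03733 kip.

0.03733 kip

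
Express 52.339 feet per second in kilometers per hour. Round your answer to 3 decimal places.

1 ft/s = 1.09728 km/h.
Then 52.339 × 1.09728 ≈ 57.431 km/h.

57.431 km/h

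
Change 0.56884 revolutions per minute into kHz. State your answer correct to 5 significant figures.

1 rpm = 1.66667e-5 kHz.
So 0.56884 × 1.66667e-5 ≈ 9.4807e-6 kHz.

9.4807e-6 kHz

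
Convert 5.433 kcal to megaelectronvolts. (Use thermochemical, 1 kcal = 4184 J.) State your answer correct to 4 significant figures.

1 kcal = 2.61145 × 10^16 MeV.
5.433 × 2.61145 × 10^16 ≈ 1.419 × 10^17 MeV.

1.419 × 10^17 megaelectronvolts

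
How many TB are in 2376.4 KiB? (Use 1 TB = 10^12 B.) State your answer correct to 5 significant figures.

2.4334 × 10^-6 TB

1 KiB = 1.02400 × 10^-9 TB.
2376.4 × 1.02400 × 10^-9 ≈ 2.4334 × 10^-6 TB.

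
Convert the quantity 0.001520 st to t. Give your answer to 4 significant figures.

9.652e-6 t

1 stone = 0.00635029 t.
0.001520 × 0.00635029 ≈ 9.652e-6 t.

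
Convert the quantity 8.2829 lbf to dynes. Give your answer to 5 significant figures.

3.6844e+6 dyn

1 pound-force = 444822 dynes.
Then 8.2829 × 444822 ≈ 3.6844e+6 dyn.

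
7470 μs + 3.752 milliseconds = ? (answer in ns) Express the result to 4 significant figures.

1.122 × 10^7 nanoseconds

7470 μs = 7.47000 × 10^6 ns and 3.752 ms = 3.75200 × 10^6 ns.
7.47000 × 10^6 + 3.75200 × 10^6 ≈ 1.122 × 10^7 ns.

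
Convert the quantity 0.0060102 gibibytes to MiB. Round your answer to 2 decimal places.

1 gibibyte = 1024.00 MiB.
Then 0.0060102 × 1024.00 ≈ 6.15 MiB.

6.15 MiB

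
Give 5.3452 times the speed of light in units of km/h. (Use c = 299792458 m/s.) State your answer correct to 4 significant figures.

1 c = 1.07925e+9 kilometers per hour.
So 5.3452 × 1.07925e+9 ≈ 5.769e+9 km/h.

5.769e+9 kilometers per hour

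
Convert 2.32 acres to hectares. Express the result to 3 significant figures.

1 acre = 0.404686 ha.
Then 2.32 × 0.404686 ≈ 0.939 ha.

0.939 ha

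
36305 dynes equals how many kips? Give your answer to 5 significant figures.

8.1617e-5 kips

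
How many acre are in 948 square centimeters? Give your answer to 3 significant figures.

1 cm² = 2.47105 × 10^-8 acres.
948 × 2.47105 × 10^-8 ≈ 2.34 × 10^-5 acre.

2.34 × 10^-5 acres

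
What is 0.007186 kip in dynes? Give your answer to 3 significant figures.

1 kip = 4.44822 × 10^8 dynes.
Then 0.007186 × 4.44822 × 10^8 ≈ 3.20 × 10^6 dyn.

3.20 × 10^6 dyn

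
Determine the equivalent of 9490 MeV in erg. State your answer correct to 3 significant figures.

0.0152 erg

1 megaelectronvolt = 1.60218 × 10^-6 ergs.
Thus 9490 × 1.60218 × 10^-6 ≈ 0.0152 erg.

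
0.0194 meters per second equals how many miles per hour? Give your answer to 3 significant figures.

1 m/s = 2.23694 mph.
So 0.0194 × 2.23694 ≈ 0.0434 mph.

0.0434 mph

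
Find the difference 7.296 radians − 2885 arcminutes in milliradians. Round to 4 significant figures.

7.296 rad = 7296.00 mrad and 2885 arcmin = 839.212 mrad.
7296.00 − 839.212 ≈ 6457 mrad.

6457 mrad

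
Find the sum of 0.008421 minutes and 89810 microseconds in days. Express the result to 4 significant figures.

6.887 × 10^-6 days

0.008421 min = 5.84792 × 10^-6 d and 89810 μs = 1.03947 × 10^-6 d.
5.84792 × 10^-6 + 1.03947 × 10^-6 ≈ 6.887 × 10^-6 d.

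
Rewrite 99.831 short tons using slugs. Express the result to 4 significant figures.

6206 slug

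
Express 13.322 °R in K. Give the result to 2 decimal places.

°R = K × 9/5.
Applying the formula gives 7.40 K.

7.40 kelvins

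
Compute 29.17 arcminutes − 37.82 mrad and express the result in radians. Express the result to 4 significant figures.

-0.02933 radians

29.17 arcmin = 0.00848521 rad and 37.82 mrad = 0.0378200 rad.
0.00848521 − 0.0378200 ≈ -0.02933 rad.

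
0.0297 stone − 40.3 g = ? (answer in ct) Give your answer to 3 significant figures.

742 carats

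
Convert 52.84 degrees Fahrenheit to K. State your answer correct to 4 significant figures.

284.7 kelvins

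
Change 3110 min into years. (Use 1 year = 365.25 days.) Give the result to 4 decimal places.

0.0059 yr

1 min = 1.90129 × 10^-6 yr.
Thus 3110 × 1.90129 × 10^-6 ≈ 0.0059 yr.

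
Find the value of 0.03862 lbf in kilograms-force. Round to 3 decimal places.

1 lbf = 0.453592 kilograms-force.
Then 0.03862 × 0.453592 ≈ 0.018 kgf.

0.018 kilograms-force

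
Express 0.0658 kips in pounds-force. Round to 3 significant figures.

1 kip = 1000.00 lbf.
Then 0.0658 × 1000.00 ≈ 65.8 lbf.

65.8 lbf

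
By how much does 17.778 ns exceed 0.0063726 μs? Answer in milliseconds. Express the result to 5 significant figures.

1.1405e-5 milliseconds

17.778 ns = 1.77780e-5 ms and 0.0063726 μs = 6.37260e-6 ms.
1.77780e-5 − 6.37260e-6 ≈ 1.1405e-5 ms.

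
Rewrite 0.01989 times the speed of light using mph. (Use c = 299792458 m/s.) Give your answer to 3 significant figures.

1 c = 6.70617e+8 miles per hour.
Then 0.01989 × 6.70617e+8 ≈ 1.33e+7 mph.

1.33e+7 miles per hour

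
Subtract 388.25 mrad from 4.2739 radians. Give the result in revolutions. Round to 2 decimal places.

4.2739 rad = 0.680212 rev and 388.25 mrad = 0.0617919 rev.
0.680212 − 0.0617919 ≈ 0.62 rev.

0.62 rev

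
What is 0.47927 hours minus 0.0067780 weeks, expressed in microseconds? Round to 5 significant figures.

0.47927 h = 1.72537 × 10^9 μs and 0.0067780 wk = 4.09933 × 10^9 μs.
1.72537 × 10^9 − 4.09933 × 10^9 ≈ -2.3740 × 10^9 μs.

-2.3740 × 10^9 μs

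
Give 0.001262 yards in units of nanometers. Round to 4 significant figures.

1.154 × 10^6 nm

1 yard = 9.14400 × 10^8 nanometers.
Then 0.001262 × 9.14400 × 10^8 ≈ 1.154 × 10^6 nm.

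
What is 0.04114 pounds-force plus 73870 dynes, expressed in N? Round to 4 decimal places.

0.04114 lbf = 0.183000 N and 73870 dyn = 0.738700 N.
0.183000 + 0.738700 ≈ 0.9217 N.

0.9217 N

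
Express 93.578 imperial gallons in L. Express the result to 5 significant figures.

425.41 L

1 imperial gallon = 4.54609 L.
Thus 93.578 × 4.54609 ≈ 425.41 L.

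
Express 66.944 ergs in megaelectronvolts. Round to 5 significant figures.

4.1783 × 10^7 MeV

1 erg = 624151 MeV.
Thus 66.944 × 624151 ≈ 4.1783 × 10^7 MeV.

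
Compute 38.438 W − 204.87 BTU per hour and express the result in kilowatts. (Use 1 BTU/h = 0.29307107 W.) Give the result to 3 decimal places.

-0.022 kW

38.438 W = 0.0384380 kW and 204.87 BTU/h = 0.0600415 kW.
0.0384380 − 0.0600415 ≈ -0.022 kW.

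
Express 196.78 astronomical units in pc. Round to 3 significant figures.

0.000954 pc

1 astronomical unit = 4.84814 × 10^-6 parsecs.
Thus 196.78 × 4.84814 × 10^-6 ≈ 0.000954 pc.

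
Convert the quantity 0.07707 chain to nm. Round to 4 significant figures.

1.550e+9 nm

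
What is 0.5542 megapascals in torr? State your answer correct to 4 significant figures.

4157 torr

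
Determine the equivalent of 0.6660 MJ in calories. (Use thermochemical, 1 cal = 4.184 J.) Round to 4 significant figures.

159200 cal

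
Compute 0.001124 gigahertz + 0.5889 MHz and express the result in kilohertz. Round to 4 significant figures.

1713 kilohertz

0.001124 GHz = 1124.00 kHz and 0.5889 MHz = 588.900 kHz.
1124.00 + 588.900 ≈ 1713 kHz.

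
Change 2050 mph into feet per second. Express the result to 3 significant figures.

3010 ft/s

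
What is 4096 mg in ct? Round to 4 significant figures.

20.48 ct

1 mg = 0.00500000 ct.
Thus 4096 × 0.00500000 ≈ 20.48 ct.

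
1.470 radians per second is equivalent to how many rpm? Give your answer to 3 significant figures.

1 rad/s = 9.54930 rpm.
1.470 × 9.54930 ≈ 14.0 rpm.

14.0 rpm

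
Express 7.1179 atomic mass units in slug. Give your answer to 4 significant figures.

1 u = 1.13783e-28 slugs.
Then 7.1179 × 1.13783e-28 ≈ 8.099e-28 slug.

8.099e-28 slugs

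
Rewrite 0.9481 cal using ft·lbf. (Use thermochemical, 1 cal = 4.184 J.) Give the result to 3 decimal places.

2.926 ft·lbf

1 calorie = 3.08596 foot-pounds.
Thus 0.9481 × 3.08596 ≈ 2.926 ft·lbf.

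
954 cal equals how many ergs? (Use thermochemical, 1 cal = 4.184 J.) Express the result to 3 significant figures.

3.99 × 10^10 ergs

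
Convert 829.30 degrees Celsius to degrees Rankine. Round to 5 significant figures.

1984.4 degrees Rankine

°R = (°C + 273.15) × 9/5.
Applying the formula gives 1984.4 °R.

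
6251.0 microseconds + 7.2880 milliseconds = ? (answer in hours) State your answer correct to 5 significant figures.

3.7608 × 10^-6 h

6251.0 μs = 1.73639 × 10^-6 h and 7.2880 ms = 2.02444 × 10^-6 h.
1.73639 × 10^-6 + 2.02444 × 10^-6 ≈ 3.7608 × 10^-6 h.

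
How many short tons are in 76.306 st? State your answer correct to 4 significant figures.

1 st = 0.00700000 short ton.
Then 76.306 × 0.00700000 ≈ 0.5341 short ton.

0.5341 short tons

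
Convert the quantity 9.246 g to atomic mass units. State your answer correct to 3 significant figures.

1 gram = 6.02214e+23 u.
Then 9.246 × 6.02214e+23 ≈ 5.57e+24 u.

5.57e+24 atomic mass units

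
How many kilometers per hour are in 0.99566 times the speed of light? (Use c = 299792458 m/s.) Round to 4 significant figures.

1.075e+9 km/h

1 c = 1.07925e+9 km/h.
0.99566 × 1.07925e+9 ≈ 1.075e+9 km/h.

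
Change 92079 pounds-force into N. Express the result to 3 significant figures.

1 pound-force = 4.44822 N.
Then 92079 × 4.44822 ≈ 410000 N.

410000 N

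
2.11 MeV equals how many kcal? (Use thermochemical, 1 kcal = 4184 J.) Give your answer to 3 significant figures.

1 MeV = 3.82929 × 10^-17 kilocalories.
Then 2.11 × 3.82929 × 10^-17 ≈ 8.08 × 10^-17 kcal.

8.08 × 10^-17 kilocalories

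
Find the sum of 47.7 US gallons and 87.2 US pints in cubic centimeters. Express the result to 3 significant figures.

222000 cubic centimeters

47.7 US gal = 180564 cm³ and 87.2 US pt = 41261.0 cm³.
180564 + 41261.0 ≈ 222000 cm³.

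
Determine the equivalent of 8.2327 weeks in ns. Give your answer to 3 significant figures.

1 wk = 6.04800e+14 nanoseconds.
So 8.2327 × 6.04800e+14 ≈ 4.98e+15 ns.

4.98e+15 nanoseconds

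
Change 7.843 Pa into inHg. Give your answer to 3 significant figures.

0.00232 inHg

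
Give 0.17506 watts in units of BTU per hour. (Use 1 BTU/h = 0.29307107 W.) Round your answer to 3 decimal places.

0.597 BTU/h

1 watt = 3.41214 BTU per hour.
Then 0.17506 × 3.41214 ≈ 0.597 BTU/h.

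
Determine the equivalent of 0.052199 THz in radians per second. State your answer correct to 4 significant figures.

1 THz = 6.28319 × 10^12 rad/s.
Then 0.052199 × 6.28319 × 10^12 ≈ 3.280 × 10^11 rad/s.

3.280 × 10^11 radians per second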